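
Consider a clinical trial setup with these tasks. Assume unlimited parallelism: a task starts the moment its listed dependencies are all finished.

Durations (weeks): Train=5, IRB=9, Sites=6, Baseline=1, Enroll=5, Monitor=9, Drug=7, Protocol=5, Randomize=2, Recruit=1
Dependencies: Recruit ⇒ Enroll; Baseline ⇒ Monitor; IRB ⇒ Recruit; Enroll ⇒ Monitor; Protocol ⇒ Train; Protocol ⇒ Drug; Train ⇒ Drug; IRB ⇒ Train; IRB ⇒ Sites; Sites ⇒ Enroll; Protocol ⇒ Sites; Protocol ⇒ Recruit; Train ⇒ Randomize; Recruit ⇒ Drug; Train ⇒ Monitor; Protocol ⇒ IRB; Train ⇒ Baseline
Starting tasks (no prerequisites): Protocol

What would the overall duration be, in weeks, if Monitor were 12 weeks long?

37

Critical path before the change: Protocol→IRB→Sites→Enroll→Monitor = 5+9+6+5+9 = 34 giving 34 weeks.
Monitor is on the critical path; changing it to 12 makes that path 37 weeks.
No other chain overtakes it, so the finish is 37 weeks.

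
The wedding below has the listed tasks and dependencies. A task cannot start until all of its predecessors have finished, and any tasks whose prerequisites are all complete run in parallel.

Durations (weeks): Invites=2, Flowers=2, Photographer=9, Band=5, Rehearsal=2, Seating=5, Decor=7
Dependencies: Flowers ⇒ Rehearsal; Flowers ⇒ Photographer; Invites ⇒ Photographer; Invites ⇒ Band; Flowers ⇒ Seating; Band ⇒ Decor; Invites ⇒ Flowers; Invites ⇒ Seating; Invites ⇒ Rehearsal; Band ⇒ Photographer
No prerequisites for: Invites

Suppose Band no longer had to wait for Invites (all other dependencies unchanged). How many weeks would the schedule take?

14

With the dependency in place, Invites→Band→Photographer = 2+5+9 = 16 sets the finish at 16 weeks.
Without Invites→Band, Band's earliest start moves from 2 to 0.
New critical path: Band→Photographer = 5+9 = 14 ⇒ 14 weeks.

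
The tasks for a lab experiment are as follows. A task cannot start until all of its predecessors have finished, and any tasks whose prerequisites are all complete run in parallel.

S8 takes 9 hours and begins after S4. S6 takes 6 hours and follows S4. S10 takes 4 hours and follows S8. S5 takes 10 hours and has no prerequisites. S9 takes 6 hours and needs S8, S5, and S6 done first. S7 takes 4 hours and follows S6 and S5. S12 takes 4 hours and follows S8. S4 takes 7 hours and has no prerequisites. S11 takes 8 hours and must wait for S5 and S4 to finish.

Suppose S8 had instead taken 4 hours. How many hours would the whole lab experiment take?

The binding path is S4→S8→S9 = 7+9+6 = 22; finish at 22 hours.
Since S8 is critical, the -5 change carries straight to that chain (now 17 hours).
The binding chain switches to S4→S6→S9 = 7+6+6 = 19; finish 19 hours.

19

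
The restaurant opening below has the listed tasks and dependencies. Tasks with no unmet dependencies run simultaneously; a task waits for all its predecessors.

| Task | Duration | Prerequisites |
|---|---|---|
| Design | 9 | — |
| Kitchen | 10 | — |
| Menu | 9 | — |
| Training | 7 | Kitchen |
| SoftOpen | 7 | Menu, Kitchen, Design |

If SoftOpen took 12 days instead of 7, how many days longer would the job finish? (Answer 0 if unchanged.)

The binding path is Kitchen→SoftOpen = 10+7 = 17; finish at 17 days.
SoftOpen lies on that path, so at 12 days the path becomes 22 days.
That remains the longest chain; total 22 days.
Change in finish: 22 − 17 = +5 days.

5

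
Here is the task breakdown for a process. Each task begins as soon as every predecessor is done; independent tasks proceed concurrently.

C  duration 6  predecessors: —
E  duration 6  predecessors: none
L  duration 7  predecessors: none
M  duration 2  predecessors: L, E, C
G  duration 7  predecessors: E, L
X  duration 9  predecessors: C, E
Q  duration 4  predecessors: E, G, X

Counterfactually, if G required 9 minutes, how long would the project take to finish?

The binding path is C→X→Q = 6+9+4 = 19; finish at 19 minutes.
G is off the critical path — its longest chain is 18 minutes, giving 1 of slack.
The binding chain switches to L→G→Q = 7+9+4 = 20; finish 20 minutes.

20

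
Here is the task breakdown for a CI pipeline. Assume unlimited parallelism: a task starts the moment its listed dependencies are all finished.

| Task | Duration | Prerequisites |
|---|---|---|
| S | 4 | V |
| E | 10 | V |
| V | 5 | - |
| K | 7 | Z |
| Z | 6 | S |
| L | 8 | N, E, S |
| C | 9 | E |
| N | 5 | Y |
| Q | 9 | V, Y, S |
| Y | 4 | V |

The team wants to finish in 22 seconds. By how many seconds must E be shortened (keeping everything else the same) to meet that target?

2

Current finish: 24 seconds; target: 22.
E is on every critical path, so each second cut from E cuts the finish by one (this holds down to a finish of 22).
Need 24 − 22 = 2 seconds off E → E becomes 8 seconds, finish becomes 22.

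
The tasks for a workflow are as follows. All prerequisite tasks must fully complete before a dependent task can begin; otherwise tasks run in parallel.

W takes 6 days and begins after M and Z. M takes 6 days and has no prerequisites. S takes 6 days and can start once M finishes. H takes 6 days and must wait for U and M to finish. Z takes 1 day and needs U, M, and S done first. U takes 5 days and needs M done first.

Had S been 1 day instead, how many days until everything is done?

Baseline: M→S→Z→W = 6+6+1+6 = 19 → 19 days.
S lies on that path, so at 1 day the path becomes 14 days.
Now M→U→Z→W = 6+5+1+6 = 18 is longest, so the finish becomes 18 days.

18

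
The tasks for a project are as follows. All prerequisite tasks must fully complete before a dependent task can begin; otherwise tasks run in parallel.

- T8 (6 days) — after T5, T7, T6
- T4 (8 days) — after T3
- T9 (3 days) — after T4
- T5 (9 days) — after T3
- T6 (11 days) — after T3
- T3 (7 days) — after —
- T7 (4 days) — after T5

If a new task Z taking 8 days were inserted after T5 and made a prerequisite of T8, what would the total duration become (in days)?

Originally the plan takes 26 days.
With Z inserted, T8 now waits for max(T5, T7, T6, Z).
New critical path: T3→T5→Z→T8 = 7+9+8+6 = 30 ⇒ 30 days.

30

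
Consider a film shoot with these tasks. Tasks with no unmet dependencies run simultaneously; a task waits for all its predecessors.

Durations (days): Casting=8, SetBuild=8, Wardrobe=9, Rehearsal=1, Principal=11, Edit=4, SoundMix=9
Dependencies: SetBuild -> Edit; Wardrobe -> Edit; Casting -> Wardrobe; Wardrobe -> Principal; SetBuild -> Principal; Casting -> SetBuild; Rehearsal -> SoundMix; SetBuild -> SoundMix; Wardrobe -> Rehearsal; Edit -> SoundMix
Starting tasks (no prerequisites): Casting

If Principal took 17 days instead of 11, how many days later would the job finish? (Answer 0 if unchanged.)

4

Baseline: Casting→Wardrobe→Edit→SoundMix = 8+9+4+9 = 30 → 30 days.
The longest path through Principal is only 28 days, so Principal has float 2.
New critical path: Casting→Wardrobe→Principal = 8+9+17 = 34 ⇒ 34 days.
Change in finish: 34 − 30 = +4 days.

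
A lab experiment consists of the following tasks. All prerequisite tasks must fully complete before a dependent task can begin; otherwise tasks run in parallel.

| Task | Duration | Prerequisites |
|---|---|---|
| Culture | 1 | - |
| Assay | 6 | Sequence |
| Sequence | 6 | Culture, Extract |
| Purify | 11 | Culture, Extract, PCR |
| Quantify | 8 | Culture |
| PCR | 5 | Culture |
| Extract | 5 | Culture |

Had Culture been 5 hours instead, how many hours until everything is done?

22

Actual critical path: Culture→Extract→Sequence→Assay = 1+5+6+6 = 18 ⇒ 18 hours.
Culture lies on that path, so at 5 hours the path becomes 22 hours.
The critical path is still Culture→Extract→Sequence→Assay; finish is now 22 hours.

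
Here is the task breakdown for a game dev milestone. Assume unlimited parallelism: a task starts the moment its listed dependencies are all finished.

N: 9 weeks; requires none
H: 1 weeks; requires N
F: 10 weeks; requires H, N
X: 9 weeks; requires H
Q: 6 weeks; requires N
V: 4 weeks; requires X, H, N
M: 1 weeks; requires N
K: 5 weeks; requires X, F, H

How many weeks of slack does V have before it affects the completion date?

The longest chain is N→H→F→K = 9+1+10+5 = 25; overall finish 25 weeks.
V finishes as early as 23 and must finish by 25.
Float = 25 − 23 = 2.

2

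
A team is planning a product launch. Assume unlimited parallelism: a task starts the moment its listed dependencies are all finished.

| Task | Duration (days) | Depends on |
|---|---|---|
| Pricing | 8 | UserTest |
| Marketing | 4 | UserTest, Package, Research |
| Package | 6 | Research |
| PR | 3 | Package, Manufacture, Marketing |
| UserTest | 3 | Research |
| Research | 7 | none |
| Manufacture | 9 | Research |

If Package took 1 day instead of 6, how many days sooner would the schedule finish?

1

Actual critical path: Research→Package→Marketing→PR = 7+6+4+3 = 20 ⇒ 20 days.
Since Package is critical, the -5 change carries straight to that chain (now 15 days).
Now Research→Manufacture→PR = 7+9+3 = 19 is longest, so the finish becomes 19 days.
Change in finish: 19 − 20 = -1 days.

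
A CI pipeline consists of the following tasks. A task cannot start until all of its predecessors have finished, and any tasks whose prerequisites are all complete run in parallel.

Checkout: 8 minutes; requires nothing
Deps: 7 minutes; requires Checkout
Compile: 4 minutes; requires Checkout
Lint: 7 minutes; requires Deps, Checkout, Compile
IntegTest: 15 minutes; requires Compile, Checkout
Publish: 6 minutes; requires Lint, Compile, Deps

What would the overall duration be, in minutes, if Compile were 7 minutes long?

Baseline: Checkout→Deps→Lint→Publish = 8+7+7+6 = 28 → 28 minutes.
Compile has 1 minute of float (longest path through it is 27).
New critical path: Checkout→Compile→IntegTest = 8+7+15 = 30 ⇒ 30 minutes.

30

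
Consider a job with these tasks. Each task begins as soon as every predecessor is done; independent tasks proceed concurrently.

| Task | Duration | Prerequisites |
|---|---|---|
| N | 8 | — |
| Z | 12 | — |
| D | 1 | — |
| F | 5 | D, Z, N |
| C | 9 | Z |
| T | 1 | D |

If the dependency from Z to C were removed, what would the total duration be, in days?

With the dependency in place, Z→C = 12+9 = 21 sets the finish at 21 days.
Without Z→C, C's earliest start moves from 12 to 0.
After: Z→F = 12+5 = 17 → 17 days.

17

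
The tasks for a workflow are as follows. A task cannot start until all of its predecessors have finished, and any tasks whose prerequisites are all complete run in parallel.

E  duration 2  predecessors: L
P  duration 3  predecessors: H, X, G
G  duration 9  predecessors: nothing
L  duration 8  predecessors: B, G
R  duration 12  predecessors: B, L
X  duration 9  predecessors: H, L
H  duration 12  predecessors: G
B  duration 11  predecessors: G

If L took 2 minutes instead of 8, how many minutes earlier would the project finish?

Actual critical path: G→B→L→X→P = 9+11+8+9+3 = 40 ⇒ 40 minutes.
Since L is critical, the -6 change carries straight to that chain (now 34 minutes).
No other chain overtakes it, so the finish is 34 minutes.
Change in finish: 34 − 40 = -6 minutes.

6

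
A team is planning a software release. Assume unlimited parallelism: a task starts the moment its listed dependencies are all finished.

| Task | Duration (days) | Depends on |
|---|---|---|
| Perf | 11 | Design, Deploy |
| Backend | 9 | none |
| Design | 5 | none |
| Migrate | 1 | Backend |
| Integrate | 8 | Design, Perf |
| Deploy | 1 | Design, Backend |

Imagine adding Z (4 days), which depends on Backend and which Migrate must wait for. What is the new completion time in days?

Originally the job takes 29 days.
With Z inserted, Migrate now waits for max(Backend, Z).
New critical path: Backend→Deploy→Perf→Integrate = 9+1+11+8 = 29 ⇒ 29 days.

29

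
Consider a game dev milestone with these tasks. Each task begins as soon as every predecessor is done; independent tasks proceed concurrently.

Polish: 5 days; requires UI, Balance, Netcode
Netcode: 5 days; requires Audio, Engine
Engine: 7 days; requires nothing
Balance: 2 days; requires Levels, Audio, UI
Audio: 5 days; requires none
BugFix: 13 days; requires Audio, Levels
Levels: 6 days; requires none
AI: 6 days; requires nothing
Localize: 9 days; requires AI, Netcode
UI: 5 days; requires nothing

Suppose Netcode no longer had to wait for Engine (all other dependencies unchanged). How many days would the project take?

Original critical path: Engine→Netcode→Localize = 7+5+9 = 21 ⇒ 21 days.
Without Engine→Netcode, Netcode's earliest start moves from 7 to 5.
The longest chain is now Levels→BugFix = 6+13 = 19, so the project takes 19 days.

19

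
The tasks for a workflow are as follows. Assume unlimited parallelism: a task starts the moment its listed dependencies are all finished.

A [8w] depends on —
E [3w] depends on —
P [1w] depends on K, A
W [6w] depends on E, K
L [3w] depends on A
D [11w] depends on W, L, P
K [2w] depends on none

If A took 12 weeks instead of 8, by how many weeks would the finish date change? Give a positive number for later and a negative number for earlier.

The binding path is A→L→D = 8+3+11 = 22; finish at 22 weeks.
A is on the critical path; changing it to 12 makes that path 26 weeks.
The critical path is still A→L→D; finish is now 26 weeks.
Change in finish: 26 − 22 = +4 weeks.

4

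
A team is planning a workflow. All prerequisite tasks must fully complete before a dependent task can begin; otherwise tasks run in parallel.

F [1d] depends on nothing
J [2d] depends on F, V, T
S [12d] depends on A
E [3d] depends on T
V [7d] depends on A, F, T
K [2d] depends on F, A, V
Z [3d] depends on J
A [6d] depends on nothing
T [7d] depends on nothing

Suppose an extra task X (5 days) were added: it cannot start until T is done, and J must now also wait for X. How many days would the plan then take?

19

Originally the plan takes 19 days.
With X inserted, J now waits for max(F, V, T, X).
New critical path: T→V→J→Z = 7+7+2+3 = 19 ⇒ 19 days.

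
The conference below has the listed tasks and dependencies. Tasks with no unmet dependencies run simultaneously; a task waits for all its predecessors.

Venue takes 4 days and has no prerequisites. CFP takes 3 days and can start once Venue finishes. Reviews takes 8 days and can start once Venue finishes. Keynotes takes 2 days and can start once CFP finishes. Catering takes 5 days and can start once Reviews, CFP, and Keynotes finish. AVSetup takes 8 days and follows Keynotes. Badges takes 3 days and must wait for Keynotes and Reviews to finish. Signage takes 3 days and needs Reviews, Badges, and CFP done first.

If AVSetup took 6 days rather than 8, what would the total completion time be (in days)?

18

Critical path before the change: Venue→Reviews→Badges→Signage = 4+8+3+3 = 18 giving 18 days.
AVSetup is off the critical path — its longest chain is 17 days, giving 1 of slack.
No other chain overtakes it, so the finish is 18 days.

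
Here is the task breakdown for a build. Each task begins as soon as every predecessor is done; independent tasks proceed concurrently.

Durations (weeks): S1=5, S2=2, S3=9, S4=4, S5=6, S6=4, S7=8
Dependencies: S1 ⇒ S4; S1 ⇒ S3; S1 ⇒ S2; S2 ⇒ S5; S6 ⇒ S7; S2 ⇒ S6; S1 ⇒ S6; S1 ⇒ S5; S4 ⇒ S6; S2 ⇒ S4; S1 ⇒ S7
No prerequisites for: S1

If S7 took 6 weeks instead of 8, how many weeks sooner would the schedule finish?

The binding path is S1→S2→S4→S6→S7 = 5+2+4+4+8 = 23; finish at 23 weeks.
S7 lies on that path, so at 6 weeks the path becomes 21 weeks.
No other chain overtakes it, so the finish is 21 weeks.
Change in finish: 21 − 23 = -2 weeks.

2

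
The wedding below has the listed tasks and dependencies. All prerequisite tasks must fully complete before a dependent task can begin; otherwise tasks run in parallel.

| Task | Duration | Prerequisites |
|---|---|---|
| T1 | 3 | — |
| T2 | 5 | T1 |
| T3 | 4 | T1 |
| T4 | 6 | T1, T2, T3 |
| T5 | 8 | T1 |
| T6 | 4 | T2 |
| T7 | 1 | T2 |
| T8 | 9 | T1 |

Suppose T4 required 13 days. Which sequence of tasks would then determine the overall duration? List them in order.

T1, T2, T4

The binding path is T1→T2→T4 = 3+5+6 = 14; finish at 14 days.
T4 lies on that path, so at 13 days the path becomes 21 days.
No other chain overtakes it, so the finish is 21 days.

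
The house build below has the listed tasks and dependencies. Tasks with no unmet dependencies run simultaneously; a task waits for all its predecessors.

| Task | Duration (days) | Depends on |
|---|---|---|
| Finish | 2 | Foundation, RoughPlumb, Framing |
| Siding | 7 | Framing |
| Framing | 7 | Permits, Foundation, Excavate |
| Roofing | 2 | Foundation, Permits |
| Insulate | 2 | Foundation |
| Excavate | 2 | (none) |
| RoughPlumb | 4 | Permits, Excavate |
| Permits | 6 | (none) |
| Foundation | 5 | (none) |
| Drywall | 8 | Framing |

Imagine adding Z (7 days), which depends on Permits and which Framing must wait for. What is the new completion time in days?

28

Originally the schedule takes 21 days.
With Z inserted, Framing now waits for max(Permits, Foundation, Excavate, Z).
New critical path: Permits→Z→Framing→Drywall = 6+7+7+8 = 28 ⇒ 28 days.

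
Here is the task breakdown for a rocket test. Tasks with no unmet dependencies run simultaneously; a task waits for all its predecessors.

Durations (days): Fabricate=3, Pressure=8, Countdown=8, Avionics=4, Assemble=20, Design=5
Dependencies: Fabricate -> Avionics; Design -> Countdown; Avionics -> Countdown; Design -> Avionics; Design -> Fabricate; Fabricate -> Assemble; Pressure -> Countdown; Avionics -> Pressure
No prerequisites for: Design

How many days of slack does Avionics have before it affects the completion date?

Critical path: Design→Fabricate→Avionics→Pressure→Countdown = 5+3+4+8+8 = 28, so the finish is 28 days.
Avionics finishes as early as 12 and must finish by 12.
Slack of Avionics = 8 − 8 = 0 days.

0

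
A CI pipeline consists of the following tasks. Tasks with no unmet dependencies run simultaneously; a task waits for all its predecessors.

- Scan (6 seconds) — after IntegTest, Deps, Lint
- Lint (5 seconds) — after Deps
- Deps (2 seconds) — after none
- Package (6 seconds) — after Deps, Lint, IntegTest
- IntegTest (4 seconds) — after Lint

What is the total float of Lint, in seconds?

The longest chain is Deps→Lint→IntegTest→Package = 2+5+4+6 = 17; overall finish 17 seconds.
Longest path through Lint: 17 seconds (earliest finish 7, latest finish 7).
Float = 17 − 17 = 0.

0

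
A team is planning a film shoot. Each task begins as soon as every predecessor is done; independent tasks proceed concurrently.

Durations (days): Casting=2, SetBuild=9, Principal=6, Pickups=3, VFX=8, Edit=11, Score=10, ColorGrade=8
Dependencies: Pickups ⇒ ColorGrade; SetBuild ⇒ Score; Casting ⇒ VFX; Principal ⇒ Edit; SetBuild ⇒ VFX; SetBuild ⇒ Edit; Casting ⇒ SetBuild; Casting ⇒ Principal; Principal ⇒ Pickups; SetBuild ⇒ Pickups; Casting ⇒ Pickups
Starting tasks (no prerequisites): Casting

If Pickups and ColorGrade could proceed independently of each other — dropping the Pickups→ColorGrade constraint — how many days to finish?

22

Before: longest chain Casting→SetBuild→Pickups→ColorGrade = 2+9+3+8 = 22, finish 22.
Without Pickups→ColorGrade, ColorGrade's earliest start moves from 14 to 0.
The longest chain is now Casting→SetBuild→Edit = 2+9+11 = 22, so the schedule takes 22 days.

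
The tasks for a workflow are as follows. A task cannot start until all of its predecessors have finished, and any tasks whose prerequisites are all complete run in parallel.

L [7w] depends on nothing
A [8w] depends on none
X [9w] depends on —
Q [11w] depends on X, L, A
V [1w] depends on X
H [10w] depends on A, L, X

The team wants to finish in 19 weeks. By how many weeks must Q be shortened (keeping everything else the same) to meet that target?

Current finish: 20 weeks; target: 19.
Q is on every critical path, so each week cut from Q cuts the finish by one (this holds down to a finish of 19).
Need 20 − 19 = 1 week off Q → Q becomes 10 weeks, finish becomes 19.

1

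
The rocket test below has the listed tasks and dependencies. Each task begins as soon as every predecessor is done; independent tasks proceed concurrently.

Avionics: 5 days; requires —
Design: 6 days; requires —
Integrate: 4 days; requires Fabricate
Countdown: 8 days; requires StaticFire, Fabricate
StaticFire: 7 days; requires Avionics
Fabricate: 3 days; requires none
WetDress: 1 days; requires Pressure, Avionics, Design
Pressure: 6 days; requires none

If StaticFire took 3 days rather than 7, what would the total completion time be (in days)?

Critical path before the change: Avionics→StaticFire→Countdown = 5+7+8 = 20 giving 20 days.
StaticFire lies on that path, so at 3 days the path becomes 16 days.
The critical path is still Avionics→StaticFire→Countdown; finish is now 16 days.

16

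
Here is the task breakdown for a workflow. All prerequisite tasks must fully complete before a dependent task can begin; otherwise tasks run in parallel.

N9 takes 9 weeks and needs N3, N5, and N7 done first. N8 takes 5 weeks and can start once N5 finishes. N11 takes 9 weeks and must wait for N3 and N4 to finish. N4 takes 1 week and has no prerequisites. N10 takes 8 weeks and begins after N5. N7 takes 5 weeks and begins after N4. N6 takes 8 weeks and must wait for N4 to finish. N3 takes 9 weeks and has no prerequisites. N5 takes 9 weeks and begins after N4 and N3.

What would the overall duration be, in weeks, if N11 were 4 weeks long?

The binding path is N3→N5→N9 = 9+9+9 = 27; finish at 27 weeks.
N11 is off the critical path — its longest chain is 18 weeks, giving 9 of slack.
No other chain overtakes it, so the finish is 27 weeks.

27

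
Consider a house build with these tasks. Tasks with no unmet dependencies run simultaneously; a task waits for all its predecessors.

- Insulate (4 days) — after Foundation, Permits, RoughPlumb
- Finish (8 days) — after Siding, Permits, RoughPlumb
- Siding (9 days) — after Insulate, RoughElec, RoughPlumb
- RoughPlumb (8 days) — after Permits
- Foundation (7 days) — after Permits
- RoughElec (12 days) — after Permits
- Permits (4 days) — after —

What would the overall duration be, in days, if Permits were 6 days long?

Baseline: Permits→RoughPlumb→Insulate→Siding→Finish = 4+8+4+9+8 = 33 → 33 days.
Permits lies on that path, so at 6 days the path becomes 35 days.
No other chain overtakes it, so the finish is 35 days.

35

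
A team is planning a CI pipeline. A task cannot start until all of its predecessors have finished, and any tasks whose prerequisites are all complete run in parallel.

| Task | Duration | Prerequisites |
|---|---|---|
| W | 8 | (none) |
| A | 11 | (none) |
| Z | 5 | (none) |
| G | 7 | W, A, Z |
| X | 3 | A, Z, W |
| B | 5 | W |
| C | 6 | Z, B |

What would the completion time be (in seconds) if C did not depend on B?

With the dependency in place, W→B→C = 8+5+6 = 19 sets the finish at 19 seconds.
Without B→C, C's earliest start moves from 13 to 5.
New critical path: A→G = 11+7 = 18 ⇒ 18 seconds.

18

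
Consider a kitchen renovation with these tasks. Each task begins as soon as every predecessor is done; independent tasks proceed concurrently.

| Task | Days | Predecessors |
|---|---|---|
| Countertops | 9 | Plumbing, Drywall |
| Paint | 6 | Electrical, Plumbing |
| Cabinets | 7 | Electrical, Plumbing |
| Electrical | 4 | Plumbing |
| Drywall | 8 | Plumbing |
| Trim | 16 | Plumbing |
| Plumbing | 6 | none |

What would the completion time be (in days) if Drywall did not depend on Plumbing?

With the dependency in place, Plumbing→Drywall→Countertops = 6+8+9 = 23 sets the finish at 23 days.
Without Plumbing→Drywall, Drywall's earliest start moves from 6 to 0.
The longest chain is now Plumbing→Trim = 6+16 = 22, so the kitchen renovation takes 22 days.

22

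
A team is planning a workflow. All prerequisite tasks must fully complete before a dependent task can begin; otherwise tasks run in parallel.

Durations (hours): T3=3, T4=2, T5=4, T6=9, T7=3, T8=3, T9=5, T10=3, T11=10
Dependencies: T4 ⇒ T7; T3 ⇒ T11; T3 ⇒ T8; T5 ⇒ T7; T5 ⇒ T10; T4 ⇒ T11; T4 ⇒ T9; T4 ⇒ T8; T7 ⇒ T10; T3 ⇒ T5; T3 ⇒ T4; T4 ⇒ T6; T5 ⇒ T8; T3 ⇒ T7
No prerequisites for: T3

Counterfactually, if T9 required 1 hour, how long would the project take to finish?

Baseline: T3→T4→T11 = 3+2+10 = 15 → 15 hours.
T9 is off the critical path — its longest chain is 10 hours, giving 5 of slack.
That remains the longest chain; total 15 hours.

15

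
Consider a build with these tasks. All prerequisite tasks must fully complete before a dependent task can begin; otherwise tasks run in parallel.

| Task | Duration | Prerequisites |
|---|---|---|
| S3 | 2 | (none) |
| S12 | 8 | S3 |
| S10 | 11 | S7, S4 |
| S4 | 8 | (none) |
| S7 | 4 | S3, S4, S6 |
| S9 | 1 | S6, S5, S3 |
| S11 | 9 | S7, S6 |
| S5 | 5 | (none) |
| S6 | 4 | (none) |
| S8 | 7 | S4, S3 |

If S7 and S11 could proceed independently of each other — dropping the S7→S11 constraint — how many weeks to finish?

With the dependency in place, S4→S7→S10 = 8+4+11 = 23 sets the finish at 23 weeks.
Without S7→S11, S11's earliest start moves from 12 to 4.
New critical path: S4→S7→S10 = 8+4+11 = 23 ⇒ 23 weeks.

23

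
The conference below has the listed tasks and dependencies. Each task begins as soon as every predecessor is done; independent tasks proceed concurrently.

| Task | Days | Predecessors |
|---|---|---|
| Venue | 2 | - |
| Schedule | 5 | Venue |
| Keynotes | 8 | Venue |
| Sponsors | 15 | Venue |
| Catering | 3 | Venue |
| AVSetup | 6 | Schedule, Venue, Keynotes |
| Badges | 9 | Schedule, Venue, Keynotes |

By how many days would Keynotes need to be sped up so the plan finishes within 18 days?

Current finish: 19 days; target: 18.
Keynotes is on every critical path, so each day cut from Keynotes cuts the finish by one (this holds down to a finish of 17).
Need 19 − 18 = 1 day off Keynotes → Keynotes becomes 7 days, finish becomes 18.

1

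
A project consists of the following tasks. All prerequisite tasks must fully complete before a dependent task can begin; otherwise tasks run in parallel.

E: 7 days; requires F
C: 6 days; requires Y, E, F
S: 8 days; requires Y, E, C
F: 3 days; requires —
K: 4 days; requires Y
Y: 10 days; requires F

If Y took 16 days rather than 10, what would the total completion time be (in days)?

33

Critical path before the change: F→Y→C→S = 3+10+6+8 = 27 giving 27 days.
Since Y is critical, the +6 change carries straight to that chain (now 33 days).
That remains the longest chain; total 33 days.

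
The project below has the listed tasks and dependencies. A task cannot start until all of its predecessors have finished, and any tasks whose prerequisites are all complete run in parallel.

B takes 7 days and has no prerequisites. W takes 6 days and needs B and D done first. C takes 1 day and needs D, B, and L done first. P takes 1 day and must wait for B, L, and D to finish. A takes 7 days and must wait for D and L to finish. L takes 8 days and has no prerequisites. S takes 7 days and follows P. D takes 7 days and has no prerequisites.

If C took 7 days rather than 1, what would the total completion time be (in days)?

16

As given, the longest chain is L→P→S = 8+1+7 = 16, so the finish is 16 days.
C is off the critical path — its longest chain is 9 days, giving 7 of slack.
That remains the longest chain; total 16 days.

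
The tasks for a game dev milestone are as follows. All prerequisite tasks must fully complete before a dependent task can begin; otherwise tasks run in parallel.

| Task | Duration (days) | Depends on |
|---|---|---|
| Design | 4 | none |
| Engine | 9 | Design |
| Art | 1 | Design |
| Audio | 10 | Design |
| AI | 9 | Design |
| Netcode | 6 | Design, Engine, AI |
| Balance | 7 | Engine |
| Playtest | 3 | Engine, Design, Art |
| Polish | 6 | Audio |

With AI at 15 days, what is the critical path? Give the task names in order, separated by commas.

Critical path before the change: Design→Engine→Balance = 4+9+7 = 20 giving 20 days.
The longest path through AI is only 19 days, so AI has float 1.
New critical path: Design→AI→Netcode = 4+15+6 = 25 ⇒ 25 days.

Design, AI, Netcode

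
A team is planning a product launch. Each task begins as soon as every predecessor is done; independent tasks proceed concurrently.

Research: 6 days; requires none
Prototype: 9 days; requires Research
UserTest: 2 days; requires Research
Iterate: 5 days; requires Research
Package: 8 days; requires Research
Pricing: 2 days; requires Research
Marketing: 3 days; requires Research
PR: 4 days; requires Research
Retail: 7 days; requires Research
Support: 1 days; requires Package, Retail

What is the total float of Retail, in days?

1

Critical path: Research→Prototype = 6+9 = 15, so the finish is 15 days.
The longest chain containing Retail totals 14 days.
Float = 15 − 14 = 1.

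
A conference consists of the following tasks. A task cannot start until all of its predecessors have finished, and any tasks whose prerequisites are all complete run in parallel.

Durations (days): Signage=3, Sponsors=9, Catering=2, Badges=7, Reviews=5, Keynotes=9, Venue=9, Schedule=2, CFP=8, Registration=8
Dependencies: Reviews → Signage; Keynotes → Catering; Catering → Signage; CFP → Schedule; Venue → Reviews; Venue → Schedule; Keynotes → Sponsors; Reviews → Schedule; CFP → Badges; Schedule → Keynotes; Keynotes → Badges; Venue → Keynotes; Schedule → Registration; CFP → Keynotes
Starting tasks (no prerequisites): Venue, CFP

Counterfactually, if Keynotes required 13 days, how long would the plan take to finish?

Actual critical path: Venue→Reviews→Schedule→Keynotes→Sponsors = 9+5+2+9+9 = 34 ⇒ 34 days.
Since Keynotes is critical, the +4 change carries straight to that chain (now 38 days).
The critical path is still Venue→Reviews→Schedule→Keynotes→Sponsors; finish is now 38 days.

38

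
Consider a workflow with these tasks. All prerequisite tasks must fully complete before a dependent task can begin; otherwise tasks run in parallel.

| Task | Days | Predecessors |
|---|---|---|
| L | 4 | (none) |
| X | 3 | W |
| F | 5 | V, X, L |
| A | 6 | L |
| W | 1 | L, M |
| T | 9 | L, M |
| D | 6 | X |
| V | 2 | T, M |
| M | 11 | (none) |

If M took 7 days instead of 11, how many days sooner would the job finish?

Critical path before the change: M→T→V→F = 11+9+2+5 = 27 giving 27 days.
Since M is critical, the -4 change carries straight to that chain (now 23 days).
The critical path is still M→T→V→F; finish is now 23 days.
Change in finish: 23 − 27 = -4 days.

4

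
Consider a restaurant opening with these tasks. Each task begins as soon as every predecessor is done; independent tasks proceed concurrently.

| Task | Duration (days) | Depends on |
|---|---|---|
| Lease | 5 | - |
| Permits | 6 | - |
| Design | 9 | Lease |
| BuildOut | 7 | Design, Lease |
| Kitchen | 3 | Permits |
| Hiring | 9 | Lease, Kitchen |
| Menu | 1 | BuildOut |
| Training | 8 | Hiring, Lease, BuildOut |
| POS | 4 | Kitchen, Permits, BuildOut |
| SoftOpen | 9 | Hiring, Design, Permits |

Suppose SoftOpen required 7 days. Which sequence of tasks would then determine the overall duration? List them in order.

Baseline: Lease→Design→BuildOut→Training = 5+9+7+8 = 29 → 29 days.
SoftOpen has 2 days of float (longest path through it is 27).
That remains the longest chain; total 29 days.

Lease, Design, BuildOut, Training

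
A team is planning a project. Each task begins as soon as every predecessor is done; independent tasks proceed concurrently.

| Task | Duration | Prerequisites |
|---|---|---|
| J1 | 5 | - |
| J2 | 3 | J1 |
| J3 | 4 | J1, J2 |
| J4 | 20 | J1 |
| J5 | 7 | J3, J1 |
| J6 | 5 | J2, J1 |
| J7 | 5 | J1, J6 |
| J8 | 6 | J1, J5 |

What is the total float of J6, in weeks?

Critical path: J1→J2→J3→J5→J8 = 5+3+4+7+6 = 25, so the finish is 25 weeks.
Longest path through J6: 18 weeks (earliest finish 13, latest finish 20).
So J6 can slip 20 − 13 = 7 weeks.

7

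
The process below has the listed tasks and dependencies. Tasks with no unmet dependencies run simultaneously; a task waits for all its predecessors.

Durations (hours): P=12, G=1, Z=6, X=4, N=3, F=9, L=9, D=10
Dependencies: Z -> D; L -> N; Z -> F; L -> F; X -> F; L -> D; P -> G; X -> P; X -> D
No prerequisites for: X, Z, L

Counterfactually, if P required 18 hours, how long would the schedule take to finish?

Critical path before the change: L→D = 9+10 = 19 giving 19 hours.
P is off the critical path — its longest chain is 17 hours, giving 2 of slack.
New critical path: X→P→G = 4+18+1 = 23 ⇒ 23 hours.

23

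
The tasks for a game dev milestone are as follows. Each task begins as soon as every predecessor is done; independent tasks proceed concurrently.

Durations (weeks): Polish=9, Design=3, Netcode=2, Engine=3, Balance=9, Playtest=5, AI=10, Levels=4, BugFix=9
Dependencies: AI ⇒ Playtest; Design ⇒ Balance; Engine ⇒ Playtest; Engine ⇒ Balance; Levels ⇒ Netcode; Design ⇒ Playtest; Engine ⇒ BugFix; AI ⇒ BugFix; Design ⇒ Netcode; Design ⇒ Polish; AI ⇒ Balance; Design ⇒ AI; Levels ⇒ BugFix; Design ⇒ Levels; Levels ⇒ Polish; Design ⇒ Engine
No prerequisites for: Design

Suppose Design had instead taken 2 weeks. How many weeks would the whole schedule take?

The binding path is Design→AI→Balance = 3+10+9 = 22; finish at 22 weeks.
Since Design is critical, the -1 change carries straight to that chain (now 21 weeks).
No other chain overtakes it, so the finish is 21 weeks.

21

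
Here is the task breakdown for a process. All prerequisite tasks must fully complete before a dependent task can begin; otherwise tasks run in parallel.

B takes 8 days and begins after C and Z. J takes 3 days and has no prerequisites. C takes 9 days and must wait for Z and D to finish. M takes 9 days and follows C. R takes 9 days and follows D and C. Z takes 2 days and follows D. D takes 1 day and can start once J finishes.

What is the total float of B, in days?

1

The longest chain is J→D→Z→C→R = 3+1+2+9+9 = 24; overall finish 24 days.
B finishes as early as 23 and must finish by 24.
Slack of B = 16 − 15 = 1 day.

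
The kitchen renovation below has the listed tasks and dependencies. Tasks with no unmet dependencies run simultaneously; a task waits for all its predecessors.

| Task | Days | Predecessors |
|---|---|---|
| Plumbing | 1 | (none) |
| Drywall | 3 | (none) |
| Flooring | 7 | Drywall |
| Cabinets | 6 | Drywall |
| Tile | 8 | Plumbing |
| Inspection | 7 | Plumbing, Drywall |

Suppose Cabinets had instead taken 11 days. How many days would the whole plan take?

As given, the longest chain is Drywall→Flooring = 3+7 = 10, so the finish is 10 days.
The longest path through Cabinets is only 9 days, so Cabinets has float 1.
Now Drywall→Cabinets = 3+11 = 14 is longest, so the finish becomes 14 days.

14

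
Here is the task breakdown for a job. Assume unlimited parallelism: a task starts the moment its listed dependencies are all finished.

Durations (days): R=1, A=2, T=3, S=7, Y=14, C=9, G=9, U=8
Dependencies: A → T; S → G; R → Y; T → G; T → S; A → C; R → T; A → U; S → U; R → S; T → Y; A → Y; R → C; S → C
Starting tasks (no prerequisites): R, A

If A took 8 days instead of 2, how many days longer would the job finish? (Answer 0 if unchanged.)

Critical path before the change: A→T→S→C = 2+3+7+9 = 21 giving 21 days.
Since A is critical, the +6 change carries straight to that chain (now 27 days).
That remains the longest chain; total 27 days.
Change in finish: 27 − 21 = +6 days.

6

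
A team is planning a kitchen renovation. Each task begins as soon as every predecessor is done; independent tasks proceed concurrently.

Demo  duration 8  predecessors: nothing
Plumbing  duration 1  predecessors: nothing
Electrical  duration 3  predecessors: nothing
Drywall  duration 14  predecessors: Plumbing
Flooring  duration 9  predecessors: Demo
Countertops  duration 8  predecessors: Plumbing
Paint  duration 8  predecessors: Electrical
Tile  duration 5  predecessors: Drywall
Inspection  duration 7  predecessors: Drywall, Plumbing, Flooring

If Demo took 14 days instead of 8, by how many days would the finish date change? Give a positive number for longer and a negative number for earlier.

Baseline: Demo→Flooring→Inspection = 8+9+7 = 24 → 24 days.
Demo is on the critical path; changing it to 14 makes that path 30 days.
That remains the longest chain; total 30 days.
Change in finish: 30 − 24 = +6 days.

6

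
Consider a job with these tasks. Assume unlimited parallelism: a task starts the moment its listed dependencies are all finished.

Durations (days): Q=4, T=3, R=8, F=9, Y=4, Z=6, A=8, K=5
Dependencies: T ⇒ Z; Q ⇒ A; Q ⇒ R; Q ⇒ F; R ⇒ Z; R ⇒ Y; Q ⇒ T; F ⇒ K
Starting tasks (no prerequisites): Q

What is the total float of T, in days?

The longest chain is Q→R→Z = 4+8+6 = 18; overall finish 18 days.
T finishes as early as 7 and must finish by 12.
Slack of T = 9 − 4 = 5 days.

5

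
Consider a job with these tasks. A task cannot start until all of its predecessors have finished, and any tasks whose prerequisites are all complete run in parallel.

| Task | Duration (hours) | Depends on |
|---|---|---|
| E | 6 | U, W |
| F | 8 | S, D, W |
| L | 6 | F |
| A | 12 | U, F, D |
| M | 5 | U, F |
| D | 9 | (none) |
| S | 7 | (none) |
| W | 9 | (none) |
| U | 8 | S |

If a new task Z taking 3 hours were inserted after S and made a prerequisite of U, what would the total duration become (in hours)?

Originally the job takes 29 hours.
With Z inserted, U now waits for max(S, Z).
New critical path: S→Z→U→A = 7+3+8+12 = 30 ⇒ 30 hours.

30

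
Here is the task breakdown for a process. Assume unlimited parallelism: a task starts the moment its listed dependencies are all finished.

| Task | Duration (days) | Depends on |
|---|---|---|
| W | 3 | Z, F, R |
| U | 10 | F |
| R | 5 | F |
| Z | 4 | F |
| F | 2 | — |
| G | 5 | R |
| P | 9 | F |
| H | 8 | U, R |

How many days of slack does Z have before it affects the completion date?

11

The longest chain is F→U→H = 2+10+8 = 20; overall finish 20 days.
The longest chain containing Z totals 9 days.
So Z can slip 17 − 6 = 11 days.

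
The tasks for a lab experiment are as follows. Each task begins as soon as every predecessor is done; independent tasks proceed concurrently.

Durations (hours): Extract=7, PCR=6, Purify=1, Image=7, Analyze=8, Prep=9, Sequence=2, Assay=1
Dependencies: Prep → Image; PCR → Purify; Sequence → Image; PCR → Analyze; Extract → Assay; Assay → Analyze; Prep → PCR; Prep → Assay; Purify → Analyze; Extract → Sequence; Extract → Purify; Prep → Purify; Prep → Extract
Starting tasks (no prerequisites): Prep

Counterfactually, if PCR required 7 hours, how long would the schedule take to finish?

The binding path is Prep→Extract→Sequence→Image = 9+7+2+7 = 25; finish at 25 hours.
PCR has 1 hour of float (longest path through it is 24).
That remains the longest chain; total 25 hours.

25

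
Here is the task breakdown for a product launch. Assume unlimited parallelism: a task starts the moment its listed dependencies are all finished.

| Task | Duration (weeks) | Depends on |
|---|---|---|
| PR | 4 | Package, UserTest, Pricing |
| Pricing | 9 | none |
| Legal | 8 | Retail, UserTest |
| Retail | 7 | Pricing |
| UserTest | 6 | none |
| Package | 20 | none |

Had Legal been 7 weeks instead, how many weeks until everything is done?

24

Actual critical path: Pricing→Retail→Legal = 9+7+8 = 24 ⇒ 24 weeks.
Legal is on the critical path; changing it to 7 makes that path 23 weeks.
Now Package→PR = 20+4 = 24 is longest, so the finish becomes 24 weeks.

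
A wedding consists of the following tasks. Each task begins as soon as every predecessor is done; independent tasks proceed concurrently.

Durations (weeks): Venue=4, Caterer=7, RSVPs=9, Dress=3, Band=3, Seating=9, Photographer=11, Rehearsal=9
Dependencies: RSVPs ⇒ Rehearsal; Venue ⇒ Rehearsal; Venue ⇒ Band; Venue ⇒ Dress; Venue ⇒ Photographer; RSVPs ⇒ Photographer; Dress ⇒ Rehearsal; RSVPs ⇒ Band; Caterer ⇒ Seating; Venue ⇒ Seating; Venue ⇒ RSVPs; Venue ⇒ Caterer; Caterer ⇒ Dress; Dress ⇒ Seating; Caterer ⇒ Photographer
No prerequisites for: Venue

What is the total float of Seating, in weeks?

1

Venue→RSVPs→Photographer = 4+9+11 = 24 sets the makespan at 24 weeks.
Seating finishes as early as 23 and must finish by 24.
Float = 24 − 23 = 1.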